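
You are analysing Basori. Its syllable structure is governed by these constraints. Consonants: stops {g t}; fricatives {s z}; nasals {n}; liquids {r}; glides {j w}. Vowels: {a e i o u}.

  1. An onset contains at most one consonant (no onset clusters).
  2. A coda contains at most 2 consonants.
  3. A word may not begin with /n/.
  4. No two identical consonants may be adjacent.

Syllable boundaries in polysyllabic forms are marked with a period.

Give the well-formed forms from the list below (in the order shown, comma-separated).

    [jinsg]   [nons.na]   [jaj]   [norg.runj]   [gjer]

[jinsg] — violates constraint 2: syllable 1 coda /nsg/ has 3 consonants (> 2) → ill-formed
[nons.na] — violates constraint 3: word begins with /n/ → ill-formed
[jaj] — σ1 onset /j/, coda /j/ ok → well-formed
[norg.runj] — violates constraint 3: word begins with /n/ → ill-formed
[gjer] — violates constraint 1: syllable 1 onset /gj/ has 2 consonants (> 1) → ill-formed

[jaj]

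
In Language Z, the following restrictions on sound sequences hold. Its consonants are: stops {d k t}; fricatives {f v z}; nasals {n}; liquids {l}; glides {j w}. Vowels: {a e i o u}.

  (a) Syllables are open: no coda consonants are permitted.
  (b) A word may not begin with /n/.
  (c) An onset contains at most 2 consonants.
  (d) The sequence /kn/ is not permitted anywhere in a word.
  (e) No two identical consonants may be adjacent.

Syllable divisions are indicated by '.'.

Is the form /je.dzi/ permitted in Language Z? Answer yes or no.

/je.dzi/ — σ1 onset /j/, coda /∅/ ok; σ2 onset /dz/ (2C), coda /∅/ ok → permitted

yes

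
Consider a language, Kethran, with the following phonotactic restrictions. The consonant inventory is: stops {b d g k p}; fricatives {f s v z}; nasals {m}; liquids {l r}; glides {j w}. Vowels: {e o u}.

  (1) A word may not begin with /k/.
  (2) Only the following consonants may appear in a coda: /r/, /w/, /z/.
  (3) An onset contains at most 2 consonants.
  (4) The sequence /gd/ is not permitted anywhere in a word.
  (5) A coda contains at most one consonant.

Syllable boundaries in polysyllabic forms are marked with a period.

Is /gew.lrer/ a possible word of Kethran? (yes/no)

/gew.lrer/ — σ1 onset /g/, coda /w/ ok; σ2 onset /lr/ (2C), coda /r/ ok → well-formed

yes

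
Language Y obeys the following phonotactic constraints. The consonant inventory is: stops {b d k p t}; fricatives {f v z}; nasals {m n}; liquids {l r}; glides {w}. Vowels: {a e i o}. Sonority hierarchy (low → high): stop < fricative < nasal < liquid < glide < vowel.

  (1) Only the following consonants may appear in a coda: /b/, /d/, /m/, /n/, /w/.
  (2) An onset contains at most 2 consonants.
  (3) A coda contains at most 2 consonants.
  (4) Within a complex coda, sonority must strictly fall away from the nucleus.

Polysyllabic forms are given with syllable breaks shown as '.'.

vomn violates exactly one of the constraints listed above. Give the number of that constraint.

vomn: syllable 1 coda /mn/: /m/ (nasal, 3) → /n/ (nasal, 3) does not fall.
This is a violation of constraint 4: "Within a complex coda, sonority must strictly fall away from the nucleus."
The remaining constraints (1, 2, 3) are satisfied.

4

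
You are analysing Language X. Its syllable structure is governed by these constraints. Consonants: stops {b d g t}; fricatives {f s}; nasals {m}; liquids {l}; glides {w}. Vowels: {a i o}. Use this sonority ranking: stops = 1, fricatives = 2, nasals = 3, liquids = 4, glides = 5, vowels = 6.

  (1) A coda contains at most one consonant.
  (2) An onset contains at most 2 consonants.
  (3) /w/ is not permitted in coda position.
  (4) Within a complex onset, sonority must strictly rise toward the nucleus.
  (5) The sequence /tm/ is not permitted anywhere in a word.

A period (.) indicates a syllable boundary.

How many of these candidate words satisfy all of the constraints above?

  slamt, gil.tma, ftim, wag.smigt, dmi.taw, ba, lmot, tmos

1

slamt — violates constraint 1: syllable 1 coda /mt/ has 2 consonants (> 1) → ill-formed
gil.tma — violates constraint 5: contains banned sequence /tm/ → ill-formed
ftim — violates constraint 4: syllable 1 onset /ft/: /f/ (fricative, 2) → /t/ (stop, 1) does not rise → ill-formed
wag.smigt — violates constraint 1: syllable 2 coda /gt/ has 2 consonants (> 1) → ill-formed
dmi.taw — violates constraint 3: syllable 2 coda contains /w/ → ill-formed
ba — σ1 onset /b/, coda /∅/ ok → well-formed
lmot — violates constraint 4: syllable 1 onset /lm/: /l/ (liquid, 4) → /m/ (nasal, 3) does not rise → ill-formed
tmos — violates constraint 5: contains banned sequence /tm/ → ill-formed
Well-formed: ba → 1.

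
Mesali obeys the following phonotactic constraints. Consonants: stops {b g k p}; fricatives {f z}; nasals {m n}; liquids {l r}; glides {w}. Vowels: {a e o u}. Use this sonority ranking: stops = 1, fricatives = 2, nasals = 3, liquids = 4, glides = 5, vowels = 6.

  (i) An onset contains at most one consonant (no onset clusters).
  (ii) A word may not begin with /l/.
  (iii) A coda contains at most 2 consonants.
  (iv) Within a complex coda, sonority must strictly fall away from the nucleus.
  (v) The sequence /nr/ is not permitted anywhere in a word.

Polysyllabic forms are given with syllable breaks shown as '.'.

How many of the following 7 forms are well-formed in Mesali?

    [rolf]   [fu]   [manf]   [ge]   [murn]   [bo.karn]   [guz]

7

[rolf] — σ1 onset /r/, coda /lf/ (4→2 falls) ok → well-formed
[fu] — σ1 onset /f/, coda /∅/ ok → well-formed
[manf] — σ1 onset /m/, coda /nf/ (3→2 falls) ok → well-formed
[ge] — σ1 onset /g/, coda /∅/ ok → well-formed
[murn] — σ1 onset /m/, coda /rn/ (4→3 falls) ok → well-formed
[bo.karn] — σ1 onset /b/, coda /∅/ ok; σ2 onset /k/, coda /rn/ (4→3 falls) ok → well-formed
[guz] — σ1 onset /g/, coda /z/ ok → well-formed
Well-formed: [rolf], [fu], [manf], [ge], [murn], [bo.karn], [guz] → 7.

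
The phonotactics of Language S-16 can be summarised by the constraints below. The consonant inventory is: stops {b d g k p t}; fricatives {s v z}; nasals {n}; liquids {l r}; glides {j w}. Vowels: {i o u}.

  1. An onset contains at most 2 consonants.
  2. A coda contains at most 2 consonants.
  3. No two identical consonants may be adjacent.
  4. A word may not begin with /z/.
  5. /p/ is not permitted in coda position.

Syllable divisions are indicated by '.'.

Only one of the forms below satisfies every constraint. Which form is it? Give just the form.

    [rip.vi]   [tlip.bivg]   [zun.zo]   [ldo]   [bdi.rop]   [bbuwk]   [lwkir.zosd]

[rip.vi] — violates constraint 5: syllable 1 coda contains /p/ → illicit
[tlip.bivg] — violates constraint 5: syllable 1 coda contains /p/ → illicit
[zun.zo] — violates constraint 4: word begins with /z/ → illicit
[ldo] — σ1 onset /ld/ (2C), coda /∅/ ok → licit
[bdi.rop] — violates constraint 5: syllable 2 coda contains /p/ → illicit
[bbuwk] — violates constraint 3: adjacent identical consonants /bb/ → illicit
[lwkir.zosd] — violates constraint 1: syllable 1 onset /lwk/ has 3 consonants (> 2) → illicit

[ldo]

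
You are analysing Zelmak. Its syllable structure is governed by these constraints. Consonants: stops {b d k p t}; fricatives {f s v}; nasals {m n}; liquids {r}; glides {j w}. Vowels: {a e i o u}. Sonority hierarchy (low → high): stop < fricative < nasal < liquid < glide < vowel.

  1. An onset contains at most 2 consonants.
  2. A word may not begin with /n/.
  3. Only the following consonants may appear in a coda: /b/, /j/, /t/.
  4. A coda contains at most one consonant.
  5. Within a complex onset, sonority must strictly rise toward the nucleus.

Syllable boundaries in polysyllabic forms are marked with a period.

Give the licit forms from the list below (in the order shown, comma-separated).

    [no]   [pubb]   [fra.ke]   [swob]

[no] — violates constraint 2: word begins with /n/ → illicit
[pubb] — violates constraint 4: syllable 1 coda /bb/ has 2 consonants (> 1) → illicit
[fra.ke] — σ1 onset /fr/ (2→4 rises), coda /∅/ ok; σ2 onset /k/, coda /∅/ ok → licit
[swob] — σ1 onset /sw/ (2→5 rises), coda /b/ ok → licit

[fra.ke], [swob]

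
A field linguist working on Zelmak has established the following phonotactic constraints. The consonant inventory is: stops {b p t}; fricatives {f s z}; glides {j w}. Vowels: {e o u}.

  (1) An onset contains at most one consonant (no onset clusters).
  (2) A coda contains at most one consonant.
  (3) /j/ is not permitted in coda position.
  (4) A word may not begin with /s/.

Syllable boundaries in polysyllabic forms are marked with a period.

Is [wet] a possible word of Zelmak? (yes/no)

yes

[wet] — σ1 onset /w/, coda /t/ ok → licit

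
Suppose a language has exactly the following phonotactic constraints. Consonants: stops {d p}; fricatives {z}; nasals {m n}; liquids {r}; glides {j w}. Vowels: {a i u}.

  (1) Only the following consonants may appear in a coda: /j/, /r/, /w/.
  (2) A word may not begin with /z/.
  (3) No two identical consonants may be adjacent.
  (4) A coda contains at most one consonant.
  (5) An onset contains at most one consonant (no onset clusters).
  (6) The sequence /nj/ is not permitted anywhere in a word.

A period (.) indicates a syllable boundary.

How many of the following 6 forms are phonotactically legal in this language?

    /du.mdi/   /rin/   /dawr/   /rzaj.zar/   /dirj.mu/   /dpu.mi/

/du.mdi/ — violates constraint 5: syllable 2 onset /md/ has 2 consonants (> 1) → phonotactically illegal
/rin/ — violates constraint 1: syllable 1 coda contains /n/, which is not a licensed coda consonant → phonotactically illegal
/dawr/ — violates constraint 4: syllable 1 coda /wr/ has 2 consonants (> 1) → phonotactically illegal
/rzaj.zar/ — violates constraint 5: syllable 1 onset /rz/ has 2 consonants (> 1) → phonotactically illegal
/dirj.mu/ — violates constraint 4: syllable 1 coda /rj/ has 2 consonants (> 1) → phonotactically illegal
/dpu.mi/ — violates constraint 5: syllable 1 onset /dp/ has 2 consonants (> 1) → phonotactically illegal
No form is phonotactically legal → 0.

0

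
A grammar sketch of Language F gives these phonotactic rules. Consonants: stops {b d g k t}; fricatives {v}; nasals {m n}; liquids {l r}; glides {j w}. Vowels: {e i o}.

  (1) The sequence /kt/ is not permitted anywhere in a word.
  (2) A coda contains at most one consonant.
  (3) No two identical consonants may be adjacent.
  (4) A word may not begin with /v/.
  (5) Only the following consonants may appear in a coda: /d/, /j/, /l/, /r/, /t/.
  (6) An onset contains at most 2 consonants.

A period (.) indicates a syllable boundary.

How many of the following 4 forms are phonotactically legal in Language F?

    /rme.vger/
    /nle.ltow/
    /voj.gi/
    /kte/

1

/rme.vger/ — σ1 onset /rm/ (2C), coda /∅/ ok; σ2 onset /vg/ (2C), coda /r/ ok → phonotactically legal
/nle.ltow/ — violates constraint 5: syllable 2 coda contains /w/, which is not a licensed coda consonant → phonotactically illegal
/voj.gi/ — violates constraint 4: word begins with /v/ → phonotactically illegal
/kte/ — violates constraint 1: contains banned sequence /kt/ → phonotactically illegal
Phonotactically legal: /rme.vger/ → 1.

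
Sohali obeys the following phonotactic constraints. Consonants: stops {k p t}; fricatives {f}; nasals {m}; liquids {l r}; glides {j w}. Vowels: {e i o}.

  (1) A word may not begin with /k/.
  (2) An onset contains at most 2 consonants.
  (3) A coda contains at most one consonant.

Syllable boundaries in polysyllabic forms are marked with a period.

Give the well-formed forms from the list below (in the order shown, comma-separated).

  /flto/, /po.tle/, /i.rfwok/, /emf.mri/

/po.tle/

/flto/ — violates constraint 2: syllable 1 onset /flt/ has 3 consonants (> 2) → ill-formed
/po.tle/ — σ1 onset /p/, coda /∅/ ok; σ2 onset /tl/ (2C), coda /∅/ ok → well-formed
/i.rfwok/ — violates constraint 2: syllable 2 onset /rfw/ has 3 consonants (> 2) → ill-formed
/emf.mri/ — violates constraint 3: syllable 1 coda /mf/ has 2 consonants (> 1) → ill-formed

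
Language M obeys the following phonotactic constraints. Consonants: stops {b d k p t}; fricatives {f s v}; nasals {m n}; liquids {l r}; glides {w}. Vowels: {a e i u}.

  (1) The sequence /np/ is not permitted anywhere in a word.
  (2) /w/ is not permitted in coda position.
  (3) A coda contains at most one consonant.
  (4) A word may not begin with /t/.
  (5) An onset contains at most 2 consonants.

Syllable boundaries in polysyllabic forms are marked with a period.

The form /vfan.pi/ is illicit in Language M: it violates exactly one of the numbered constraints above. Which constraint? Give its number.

/vfan.pi/: contains banned sequence /np/.
This is a violation of constraint 1: "The sequence /np/ is not permitted anywhere in a word."
The remaining constraints (2, 3, 4, 5) are satisfied.

1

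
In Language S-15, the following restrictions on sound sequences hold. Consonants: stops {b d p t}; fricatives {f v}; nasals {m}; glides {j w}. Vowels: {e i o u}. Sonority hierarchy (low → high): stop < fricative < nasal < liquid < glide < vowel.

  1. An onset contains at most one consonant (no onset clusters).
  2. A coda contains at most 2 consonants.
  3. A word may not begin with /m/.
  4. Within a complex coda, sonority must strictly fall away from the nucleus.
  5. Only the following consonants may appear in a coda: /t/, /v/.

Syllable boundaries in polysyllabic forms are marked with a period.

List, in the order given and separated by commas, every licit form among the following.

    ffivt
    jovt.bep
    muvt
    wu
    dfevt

wu

ffivt — violates constraint 1: syllable 1 onset /ff/ has 2 consonants (> 1) → illicit
jovt.bep — violates constraint 5: syllable 2 coda contains /p/, which is not a licensed coda consonant → illicit
muvt — violates constraint 3: word begins with /m/ → illicit
wu — σ1 onset /w/, coda /∅/ ok → licit
dfevt — violates constraint 1: syllable 1 onset /df/ has 2 consonants (> 1) → illicit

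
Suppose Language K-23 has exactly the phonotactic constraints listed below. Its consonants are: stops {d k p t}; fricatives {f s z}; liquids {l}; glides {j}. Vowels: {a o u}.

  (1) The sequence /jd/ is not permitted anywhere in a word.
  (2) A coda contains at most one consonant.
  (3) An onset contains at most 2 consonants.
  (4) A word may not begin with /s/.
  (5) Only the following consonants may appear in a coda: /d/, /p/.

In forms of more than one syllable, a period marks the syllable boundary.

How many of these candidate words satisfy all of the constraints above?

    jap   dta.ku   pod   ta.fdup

4

jap — σ1 onset /j/, coda /p/ ok → well-formed
dta.ku — σ1 onset /dt/ (2C), coda /∅/ ok; σ2 onset /k/, coda /∅/ ok → well-formed
pod — σ1 onset /p/, coda /d/ ok → well-formed
ta.fdup — σ1 onset /t/, coda /∅/ ok; σ2 onset /fd/ (2C), coda /p/ ok → well-formed
Well-formed: jap, dta.ku, pod, ta.fdup → 4.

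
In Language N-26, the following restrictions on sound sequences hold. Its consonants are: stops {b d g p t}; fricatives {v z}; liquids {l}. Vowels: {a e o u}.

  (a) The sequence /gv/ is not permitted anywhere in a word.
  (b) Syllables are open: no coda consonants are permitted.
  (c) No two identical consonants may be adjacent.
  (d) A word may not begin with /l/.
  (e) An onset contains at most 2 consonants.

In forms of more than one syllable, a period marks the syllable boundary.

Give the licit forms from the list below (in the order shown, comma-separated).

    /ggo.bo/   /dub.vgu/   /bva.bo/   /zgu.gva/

/ggo.bo/ — violates constraint (c): adjacent identical consonants /gg/ → illicit
/dub.vgu/ — violates constraint (b): syllable 1 coda /b/ has 1 consonant (> 0) → illicit
/bva.bo/ — σ1 onset /bv/ (2C), coda /∅/ ok; σ2 onset /b/, coda /∅/ ok → licit
/zgu.gva/ — violates constraint (a): contains banned sequence /gv/ → illicit

/bva.bo/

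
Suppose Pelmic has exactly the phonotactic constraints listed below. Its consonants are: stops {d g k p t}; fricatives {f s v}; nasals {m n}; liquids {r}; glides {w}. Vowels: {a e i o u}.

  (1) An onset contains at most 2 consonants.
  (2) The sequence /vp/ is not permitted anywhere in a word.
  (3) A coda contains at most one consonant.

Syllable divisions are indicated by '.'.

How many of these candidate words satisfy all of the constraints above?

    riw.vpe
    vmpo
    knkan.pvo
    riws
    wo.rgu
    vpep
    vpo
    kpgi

1

riw.vpe — violates constraint 2: contains banned sequence /vp/ → ill-formed
vmpo — violates constraint 1: syllable 1 onset /vmp/ has 3 consonants (> 2) → ill-formed
knkan.pvo — violates constraint 1: syllable 1 onset /knk/ has 3 consonants (> 2) → ill-formed
riws — violates constraint 3: syllable 1 coda /ws/ has 2 consonants (> 1) → ill-formed
wo.rgu — σ1 onset /w/, coda /∅/ ok; σ2 onset /rg/ (2C), coda /∅/ ok → well-formed
vpep — violates constraint 2: contains banned sequence /vp/ → ill-formed
vpo — violates constraint 2: contains banned sequence /vp/ → ill-formed
kpgi — violates constraint 1: syllable 1 onset /kpg/ has 3 consonants (> 2) → ill-formed
Well-formed: wo.rgu → 1.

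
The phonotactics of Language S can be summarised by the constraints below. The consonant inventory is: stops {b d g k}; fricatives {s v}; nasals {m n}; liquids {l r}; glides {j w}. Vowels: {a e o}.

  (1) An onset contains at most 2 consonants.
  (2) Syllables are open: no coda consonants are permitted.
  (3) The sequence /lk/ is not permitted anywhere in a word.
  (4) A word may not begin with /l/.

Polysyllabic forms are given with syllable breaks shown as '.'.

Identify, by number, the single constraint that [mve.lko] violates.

[mve.lko]: contains banned sequence /lk/.
This is a violation of constraint 3: "The sequence /lk/ is not permitted anywhere in a word."
The remaining constraints (1, 2, 4) are satisfied.

3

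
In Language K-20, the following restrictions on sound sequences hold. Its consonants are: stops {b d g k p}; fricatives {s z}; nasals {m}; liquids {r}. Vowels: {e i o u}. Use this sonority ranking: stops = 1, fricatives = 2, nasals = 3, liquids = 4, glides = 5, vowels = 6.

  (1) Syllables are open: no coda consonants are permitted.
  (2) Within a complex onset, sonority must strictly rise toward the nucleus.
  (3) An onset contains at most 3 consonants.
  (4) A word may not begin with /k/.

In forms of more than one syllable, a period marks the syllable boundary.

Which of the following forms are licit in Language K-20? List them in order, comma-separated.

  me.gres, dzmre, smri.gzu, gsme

me.gres — violates constraint 1: syllable 2 coda /s/ has 1 consonant (> 0) → illicit
dzmre — violates constraint 3: syllable 1 onset /dzmr/ has 4 consonants (> 3) → illicit
smri.gzu — σ1 onset /smr/ (2→3→4 rises), coda /∅/ ok; σ2 onset /gz/ (1→2 rises), coda /∅/ ok → licit
gsme — σ1 onset /gsm/ (1→2→3 rises), coda /∅/ ok → licit

smri.gzu, gsme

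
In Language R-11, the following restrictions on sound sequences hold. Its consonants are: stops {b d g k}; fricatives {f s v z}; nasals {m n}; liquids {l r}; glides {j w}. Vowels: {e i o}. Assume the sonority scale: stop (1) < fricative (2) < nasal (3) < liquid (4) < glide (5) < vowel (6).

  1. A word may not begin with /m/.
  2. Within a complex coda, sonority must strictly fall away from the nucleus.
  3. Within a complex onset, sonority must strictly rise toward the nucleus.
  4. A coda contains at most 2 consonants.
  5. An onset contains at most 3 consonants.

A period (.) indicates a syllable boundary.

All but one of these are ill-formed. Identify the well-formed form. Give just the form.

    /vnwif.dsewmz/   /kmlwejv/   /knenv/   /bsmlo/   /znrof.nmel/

/vnwif.dsewmz/ — violates constraint 4: syllable 2 coda /wmz/ has 3 consonants (> 2) → ill-formed
/kmlwejv/ — violates constraint 5: syllable 1 onset /kmlw/ has 4 consonants (> 3) → ill-formed
/knenv/ — σ1 onset /kn/ (1→3 rises), coda /nv/ (3→2 falls) ok → well-formed
/bsmlo/ — violates constraint 5: syllable 1 onset /bsml/ has 4 consonants (> 3) → ill-formed
/znrof.nmel/ — violates constraint 3: syllable 2 onset /nm/: /n/ (nasal, 3) → /m/ (nasal, 3) does not rise → ill-formed

/knenv/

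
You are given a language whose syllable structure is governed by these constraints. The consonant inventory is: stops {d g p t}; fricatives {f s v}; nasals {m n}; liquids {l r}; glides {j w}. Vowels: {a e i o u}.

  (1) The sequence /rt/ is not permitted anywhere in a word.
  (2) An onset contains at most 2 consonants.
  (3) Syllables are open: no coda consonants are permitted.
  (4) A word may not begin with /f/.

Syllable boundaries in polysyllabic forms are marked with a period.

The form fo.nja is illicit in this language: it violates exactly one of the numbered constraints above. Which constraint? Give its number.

4

fo.nja: word begins with /f/.
This is a violation of constraint 4: "A word may not begin with /f/."
The remaining constraints (1, 2, 3) are satisfied.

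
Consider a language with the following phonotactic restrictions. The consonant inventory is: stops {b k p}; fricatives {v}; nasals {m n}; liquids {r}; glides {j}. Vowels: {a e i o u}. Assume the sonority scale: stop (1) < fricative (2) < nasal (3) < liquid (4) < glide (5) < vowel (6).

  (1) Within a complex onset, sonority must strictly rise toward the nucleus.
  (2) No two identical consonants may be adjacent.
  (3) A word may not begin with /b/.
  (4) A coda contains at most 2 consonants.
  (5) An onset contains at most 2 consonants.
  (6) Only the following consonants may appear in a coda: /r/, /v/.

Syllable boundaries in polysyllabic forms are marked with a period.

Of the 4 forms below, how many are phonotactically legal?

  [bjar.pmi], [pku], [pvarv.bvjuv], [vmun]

[bjar.pmi] — violates constraint 3: word begins with /b/ → phonotactically illegal
[pku] — violates constraint 1: syllable 1 onset /pk/: /p/ (stop, 1) → /k/ (stop, 1) does not rise → phonotactically illegal
[pvarv.bvjuv] — violates constraint 5: syllable 2 onset /bvj/ has 3 consonants (> 2) → phonotactically illegal
[vmun] — violates constraint 6: syllable 1 coda contains /n/, which is not a licensed coda consonant → phonotactically illegal
No form is phonotactically legal → 0.

0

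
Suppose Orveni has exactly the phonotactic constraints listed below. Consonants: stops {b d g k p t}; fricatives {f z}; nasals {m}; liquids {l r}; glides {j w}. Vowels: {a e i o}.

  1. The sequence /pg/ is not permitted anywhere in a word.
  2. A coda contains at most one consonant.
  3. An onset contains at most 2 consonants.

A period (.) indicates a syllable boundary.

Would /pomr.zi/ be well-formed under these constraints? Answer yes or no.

no

/pomr.zi/ — violates constraint 2: syllable 1 coda /mr/ has 2 consonants (> 1) → ill-formed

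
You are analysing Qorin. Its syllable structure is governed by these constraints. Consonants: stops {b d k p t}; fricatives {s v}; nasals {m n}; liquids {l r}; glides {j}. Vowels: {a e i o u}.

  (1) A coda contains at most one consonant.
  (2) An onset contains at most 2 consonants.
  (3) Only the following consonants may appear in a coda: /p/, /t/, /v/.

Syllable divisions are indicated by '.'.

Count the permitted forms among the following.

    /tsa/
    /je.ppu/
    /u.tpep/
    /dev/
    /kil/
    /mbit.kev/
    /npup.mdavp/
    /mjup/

6

/tsa/ — σ1 onset /ts/ (2C), coda /∅/ ok → permitted
/je.ppu/ — σ1 onset /j/, coda /∅/ ok; σ2 onset /pp/ (2C), coda /∅/ ok → permitted
/u.tpep/ — σ1 onset /∅/, coda /∅/ ok; σ2 onset /tp/ (2C), coda /p/ ok → permitted
/dev/ — σ1 onset /d/, coda /v/ ok → permitted
/kil/ — violates constraint 3: syllable 1 coda contains /l/, which is not a licensed coda consonant → not permitted
/mbit.kev/ — σ1 onset /mb/ (2C), coda /t/ ok; σ2 onset /k/, coda /v/ ok → permitted
/npup.mdavp/ — violates constraint 1: syllable 2 coda /vp/ has 2 consonants (> 1) → not permitted
/mjup/ — σ1 onset /mj/ (2C), coda /p/ ok → permitted
Permitted: /tsa/, /je.ppu/, /u.tpep/, /dev/, /mbit.kev/, /mjup/ → 6.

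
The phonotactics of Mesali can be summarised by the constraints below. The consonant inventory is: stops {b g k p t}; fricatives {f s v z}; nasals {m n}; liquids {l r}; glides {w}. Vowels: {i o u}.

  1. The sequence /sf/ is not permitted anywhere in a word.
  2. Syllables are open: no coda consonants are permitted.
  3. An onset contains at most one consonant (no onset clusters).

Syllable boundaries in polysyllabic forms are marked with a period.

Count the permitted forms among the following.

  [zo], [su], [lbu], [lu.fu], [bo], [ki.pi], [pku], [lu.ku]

6

[zo] — σ1 onset /z/, coda /∅/ ok → permitted
[su] — σ1 onset /s/, coda /∅/ ok → permitted
[lbu] — violates constraint 3: syllable 1 onset /lb/ has 2 consonants (> 1) → not permitted
[lu.fu] — σ1 onset /l/, coda /∅/ ok; σ2 onset /f/, coda /∅/ ok → permitted
[bo] — σ1 onset /b/, coda /∅/ ok → permitted
[ki.pi] — σ1 onset /k/, coda /∅/ ok; σ2 onset /p/, coda /∅/ ok → permitted
[pku] — violates constraint 3: syllable 1 onset /pk/ has 2 consonants (> 1) → not permitted
[lu.ku] — σ1 onset /l/, coda /∅/ ok; σ2 onset /k/, coda /∅/ ok → permitted
Permitted: [zo], [su], [lu.fu], [bo], [ki.pi], [lu.ku] → 6.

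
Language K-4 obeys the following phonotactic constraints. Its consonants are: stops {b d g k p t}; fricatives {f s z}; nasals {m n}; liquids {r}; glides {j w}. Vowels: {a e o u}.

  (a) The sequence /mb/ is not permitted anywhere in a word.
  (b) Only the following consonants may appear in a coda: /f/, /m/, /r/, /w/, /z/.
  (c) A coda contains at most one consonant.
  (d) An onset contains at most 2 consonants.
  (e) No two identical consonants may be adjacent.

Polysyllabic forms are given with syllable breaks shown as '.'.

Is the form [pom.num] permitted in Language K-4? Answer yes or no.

[pom.num] — σ1 onset /p/, coda /m/ ok; σ2 onset /n/, coda /m/ ok → permitted

yes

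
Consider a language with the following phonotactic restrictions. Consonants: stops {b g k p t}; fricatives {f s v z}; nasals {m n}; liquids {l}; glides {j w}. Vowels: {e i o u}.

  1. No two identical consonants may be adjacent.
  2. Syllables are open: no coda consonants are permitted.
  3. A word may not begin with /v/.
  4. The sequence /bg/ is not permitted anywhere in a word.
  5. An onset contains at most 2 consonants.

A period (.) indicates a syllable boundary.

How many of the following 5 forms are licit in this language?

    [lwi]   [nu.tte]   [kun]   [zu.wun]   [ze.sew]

1

[lwi] — σ1 onset /lw/ (2C), coda /∅/ ok → licit
[nu.tte] — violates constraint 1: adjacent identical consonants /tt/ → illicit
[kun] — violates constraint 2: syllable 1 coda /n/ has 1 consonant (> 0) → illicit
[zu.wun] — violates constraint 2: syllable 2 coda /n/ has 1 consonant (> 0) → illicit
[ze.sew] — violates constraint 2: syllable 2 coda /w/ has 1 consonant (> 0) → illicit
Licit: [lwi] → 1.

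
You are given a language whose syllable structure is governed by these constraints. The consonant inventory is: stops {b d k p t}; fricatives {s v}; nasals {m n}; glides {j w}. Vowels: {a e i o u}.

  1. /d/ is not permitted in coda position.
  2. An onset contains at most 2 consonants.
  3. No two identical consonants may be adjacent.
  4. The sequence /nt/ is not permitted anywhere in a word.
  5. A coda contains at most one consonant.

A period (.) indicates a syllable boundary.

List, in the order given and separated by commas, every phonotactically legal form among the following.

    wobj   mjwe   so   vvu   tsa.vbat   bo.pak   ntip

wobj — violates constraint 5: syllable 1 coda /bj/ has 2 consonants (> 1) → phonotactically illegal
mjwe — violates constraint 2: syllable 1 onset /mjw/ has 3 consonants (> 2) → phonotactically illegal
so — σ1 onset /s/, coda /∅/ ok → phonotactically legal
vvu — violates constraint 3: adjacent identical consonants /vv/ → phonotactically illegal
tsa.vbat — σ1 onset /ts/ (2C), coda /∅/ ok; σ2 onset /vb/ (2C), coda /t/ ok → phonotactically legal
bo.pak — σ1 onset /b/, coda /∅/ ok; σ2 onset /p/, coda /k/ ok → phonotactically legal
ntip — violates constraint 4: contains banned sequence /nt/ → phonotactically illegal

so, tsa.vbat, bo.pak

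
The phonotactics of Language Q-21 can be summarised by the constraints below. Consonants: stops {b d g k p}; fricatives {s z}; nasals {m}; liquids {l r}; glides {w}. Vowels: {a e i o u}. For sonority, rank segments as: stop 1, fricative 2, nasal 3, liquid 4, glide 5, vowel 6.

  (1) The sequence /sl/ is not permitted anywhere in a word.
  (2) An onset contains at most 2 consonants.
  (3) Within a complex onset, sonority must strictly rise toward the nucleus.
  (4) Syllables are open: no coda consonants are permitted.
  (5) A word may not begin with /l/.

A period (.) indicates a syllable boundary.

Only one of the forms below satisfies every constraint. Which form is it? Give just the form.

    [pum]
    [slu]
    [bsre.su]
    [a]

[pum] — violates constraint 4: syllable 1 coda /m/ has 1 consonant (> 0) → ill-formed
[slu] — violates constraint 1: contains banned sequence /sl/ → ill-formed
[bsre.su] — violates constraint 2: syllable 1 onset /bsr/ has 3 consonants (> 2) → ill-formed
[a] — σ1 onset /∅/, coda /∅/ ok → well-formed

[a]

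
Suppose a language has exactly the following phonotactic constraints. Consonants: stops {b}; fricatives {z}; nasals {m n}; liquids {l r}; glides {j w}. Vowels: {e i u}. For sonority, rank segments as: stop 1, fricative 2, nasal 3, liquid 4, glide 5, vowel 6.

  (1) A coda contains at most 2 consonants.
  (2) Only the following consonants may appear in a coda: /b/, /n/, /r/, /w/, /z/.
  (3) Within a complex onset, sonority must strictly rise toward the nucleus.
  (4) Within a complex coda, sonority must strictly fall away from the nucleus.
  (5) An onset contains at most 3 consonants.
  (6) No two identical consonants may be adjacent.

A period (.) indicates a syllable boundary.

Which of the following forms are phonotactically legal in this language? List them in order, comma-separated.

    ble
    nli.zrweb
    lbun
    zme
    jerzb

ble, nli.zrweb, zme

ble — σ1 onset /bl/ (1→4 rises), coda /∅/ ok → phonotactically legal
nli.zrweb — σ1 onset /nl/ (3→4 rises), coda /∅/ ok; σ2 onset /zrw/ (2→4→5 rises), coda /b/ ok → phonotactically legal
lbun — violates constraint 3: syllable 1 onset /lb/: /l/ (liquid, 4) → /b/ (stop, 1) does not rise → phonotactically illegal
zme — σ1 onset /zm/ (2→3 rises), coda /∅/ ok → phonotactically legal
jerzb — violates constraint 1: syllable 1 coda /rzb/ has 3 consonants (> 2) → phonotactically illegal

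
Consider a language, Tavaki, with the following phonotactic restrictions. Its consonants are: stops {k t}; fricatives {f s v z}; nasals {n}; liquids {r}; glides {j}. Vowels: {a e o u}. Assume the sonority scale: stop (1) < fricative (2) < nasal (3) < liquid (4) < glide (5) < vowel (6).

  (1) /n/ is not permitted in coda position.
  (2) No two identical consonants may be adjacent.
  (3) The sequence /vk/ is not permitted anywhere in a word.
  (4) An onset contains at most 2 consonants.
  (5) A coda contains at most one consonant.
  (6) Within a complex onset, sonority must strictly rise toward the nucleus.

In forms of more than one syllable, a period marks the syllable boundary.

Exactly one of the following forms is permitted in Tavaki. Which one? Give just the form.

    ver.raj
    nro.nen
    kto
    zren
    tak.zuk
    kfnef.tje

ver.raj — violates constraint 2: adjacent identical consonants /rr/ → not permitted
nro.nen — violates constraint 1: syllable 2 coda contains /n/ → not permitted
kto — violates constraint 6: syllable 1 onset /kt/: /k/ (stop, 1) → /t/ (stop, 1) does not rise → not permitted
zren — violates constraint 1: syllable 1 coda contains /n/ → not permitted
tak.zuk — σ1 onset /t/, coda /k/ ok; σ2 onset /z/, coda /k/ ok → permitted
kfnef.tje — violates constraint 4: syllable 1 onset /kfn/ has 3 consonants (> 2) → not permitted

tak.zuk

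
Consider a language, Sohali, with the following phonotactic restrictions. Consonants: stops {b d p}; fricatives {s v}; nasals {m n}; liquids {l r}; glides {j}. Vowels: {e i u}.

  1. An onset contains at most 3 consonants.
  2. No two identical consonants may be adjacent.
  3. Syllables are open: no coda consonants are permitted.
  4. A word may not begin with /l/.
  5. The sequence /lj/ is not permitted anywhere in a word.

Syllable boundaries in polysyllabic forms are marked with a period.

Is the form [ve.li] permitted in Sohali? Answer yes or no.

[ve.li] — σ1 onset /v/, coda /∅/ ok; σ2 onset /l/, coda /∅/ ok → permitted

yes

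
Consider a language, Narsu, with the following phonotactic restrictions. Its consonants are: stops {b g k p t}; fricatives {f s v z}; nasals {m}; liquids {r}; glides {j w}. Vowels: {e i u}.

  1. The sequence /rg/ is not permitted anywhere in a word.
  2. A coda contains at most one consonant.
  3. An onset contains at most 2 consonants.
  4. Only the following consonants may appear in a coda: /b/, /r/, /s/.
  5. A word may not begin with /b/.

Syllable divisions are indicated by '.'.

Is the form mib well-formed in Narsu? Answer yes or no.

mib — σ1 onset /m/, coda /b/ ok → well-formed

yes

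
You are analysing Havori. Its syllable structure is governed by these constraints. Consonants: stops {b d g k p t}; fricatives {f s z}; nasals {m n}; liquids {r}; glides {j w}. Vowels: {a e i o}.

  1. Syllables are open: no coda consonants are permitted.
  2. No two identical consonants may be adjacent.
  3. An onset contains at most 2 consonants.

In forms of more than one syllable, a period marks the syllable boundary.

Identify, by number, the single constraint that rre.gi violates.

rre.gi: adjacent identical consonants /rr/.
This is a violation of constraint 2: "No two identical consonants may be adjacent."
The remaining constraints (1, 3) are satisfied.

2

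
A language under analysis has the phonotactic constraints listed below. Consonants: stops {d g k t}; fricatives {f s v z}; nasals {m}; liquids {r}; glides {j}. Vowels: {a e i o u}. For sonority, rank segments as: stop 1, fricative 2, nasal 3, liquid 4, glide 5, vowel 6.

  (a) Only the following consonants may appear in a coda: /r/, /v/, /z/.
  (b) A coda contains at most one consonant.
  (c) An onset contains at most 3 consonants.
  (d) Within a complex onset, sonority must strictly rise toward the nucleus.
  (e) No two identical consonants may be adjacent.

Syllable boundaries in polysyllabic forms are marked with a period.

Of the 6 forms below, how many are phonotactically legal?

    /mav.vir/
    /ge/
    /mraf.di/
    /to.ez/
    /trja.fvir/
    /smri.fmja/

/mav.vir/ — violates constraint (e): adjacent identical consonants /vv/ → phonotactically illegal
/ge/ — σ1 onset /g/, coda /∅/ ok → phonotactically legal
/mraf.di/ — violates constraint (a): syllable 1 coda contains /f/, which is not a licensed coda consonant → phonotactically illegal
/to.ez/ — σ1 onset /t/, coda /∅/ ok; σ2 onset /∅/, coda /z/ ok → phonotactically legal
/trja.fvir/ — violates constraint (d): syllable 2 onset /fv/: /f/ (fricative, 2) → /v/ (fricative, 2) does not rise → phonotactically illegal
/smri.fmja/ — σ1 onset /smr/ (2→3→4 rises), coda /∅/ ok; σ2 onset /fmj/ (2→3→5 rises), coda /∅/ ok → phonotactically legal
Phonotactically legal: /ge/, /to.ez/, /smri.fmja/ → 3.

3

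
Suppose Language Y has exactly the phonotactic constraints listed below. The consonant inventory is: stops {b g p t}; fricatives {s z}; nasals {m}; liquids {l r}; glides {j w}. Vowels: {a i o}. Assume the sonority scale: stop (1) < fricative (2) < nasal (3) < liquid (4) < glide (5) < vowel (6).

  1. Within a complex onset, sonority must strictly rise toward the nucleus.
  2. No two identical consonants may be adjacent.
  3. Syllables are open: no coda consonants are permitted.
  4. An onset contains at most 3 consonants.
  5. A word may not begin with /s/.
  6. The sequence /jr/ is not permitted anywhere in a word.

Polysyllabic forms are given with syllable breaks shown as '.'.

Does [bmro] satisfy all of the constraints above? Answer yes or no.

[bmro] — σ1 onset /bmr/ (1→3→4 rises), coda /∅/ ok → licit

yes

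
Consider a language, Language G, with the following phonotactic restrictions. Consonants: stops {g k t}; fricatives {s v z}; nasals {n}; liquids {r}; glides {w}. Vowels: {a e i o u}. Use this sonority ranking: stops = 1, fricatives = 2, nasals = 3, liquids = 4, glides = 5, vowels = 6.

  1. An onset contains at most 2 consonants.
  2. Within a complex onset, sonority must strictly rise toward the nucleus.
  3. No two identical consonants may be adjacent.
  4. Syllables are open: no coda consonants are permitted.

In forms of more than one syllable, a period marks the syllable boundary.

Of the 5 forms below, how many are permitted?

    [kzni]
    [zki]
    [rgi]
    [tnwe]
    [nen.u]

[kzni] — violates constraint 1: syllable 1 onset /kzn/ has 3 consonants (> 2) → not permitted
[zki] — violates constraint 2: syllable 1 onset /zk/: /z/ (fricative, 2) → /k/ (stop, 1) does not rise → not permitted
[rgi] — violates constraint 2: syllable 1 onset /rg/: /r/ (liquid, 4) → /g/ (stop, 1) does not rise → not permitted
[tnwe] — violates constraint 1: syllable 1 onset /tnw/ has 3 consonants (> 2) → not permitted
[nen.u] — violates constraint 4: syllable 1 coda /n/ has 1 consonant (> 0) → not permitted
No form is permitted → 0.

0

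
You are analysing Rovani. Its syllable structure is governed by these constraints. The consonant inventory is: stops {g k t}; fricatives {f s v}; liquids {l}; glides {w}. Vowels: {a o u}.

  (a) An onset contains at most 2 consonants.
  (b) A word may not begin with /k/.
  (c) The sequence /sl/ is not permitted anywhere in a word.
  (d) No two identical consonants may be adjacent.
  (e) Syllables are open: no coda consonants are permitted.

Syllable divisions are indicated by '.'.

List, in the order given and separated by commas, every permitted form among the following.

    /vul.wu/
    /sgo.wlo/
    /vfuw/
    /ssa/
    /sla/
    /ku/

/sgo.wlo/

/vul.wu/ — violates constraint (e): syllable 1 coda /l/ has 1 consonant (> 0) → not permitted
/sgo.wlo/ — σ1 onset /sg/ (2C), coda /∅/ ok; σ2 onset /wl/ (2C), coda /∅/ ok → permitted
/vfuw/ — violates constraint (e): syllable 1 coda /w/ has 1 consonant (> 0) → not permitted
/ssa/ — violates constraint (d): adjacent identical consonants /ss/ → not permitted
/sla/ — violates constraint (c): contains banned sequence /sl/ → not permitted
/ku/ — violates constraint (b): word begins with /k/ → not permitted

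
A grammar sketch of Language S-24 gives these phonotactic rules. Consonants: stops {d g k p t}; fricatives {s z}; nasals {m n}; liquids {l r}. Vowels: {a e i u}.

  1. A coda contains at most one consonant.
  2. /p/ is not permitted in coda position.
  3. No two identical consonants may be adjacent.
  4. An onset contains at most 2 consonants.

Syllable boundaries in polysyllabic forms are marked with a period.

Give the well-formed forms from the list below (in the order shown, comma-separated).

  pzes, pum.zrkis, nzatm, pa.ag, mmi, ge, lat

pzes — σ1 onset /pz/ (2C), coda /s/ ok → well-formed
pum.zrkis — violates constraint 4: syllable 2 onset /zrk/ has 3 consonants (> 2) → ill-formed
nzatm — violates constraint 1: syllable 1 coda /tm/ has 2 consonants (> 1) → ill-formed
pa.ag — σ1 onset /p/, coda /∅/ ok; σ2 onset /∅/, coda /g/ ok → well-formed
mmi — violates constraint 3: adjacent identical consonants /mm/ → ill-formed
ge — σ1 onset /g/, coda /∅/ ok → well-formed
lat — σ1 onset /l/, coda /t/ ok → well-formed

pzes, pa.ag, ge, lat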